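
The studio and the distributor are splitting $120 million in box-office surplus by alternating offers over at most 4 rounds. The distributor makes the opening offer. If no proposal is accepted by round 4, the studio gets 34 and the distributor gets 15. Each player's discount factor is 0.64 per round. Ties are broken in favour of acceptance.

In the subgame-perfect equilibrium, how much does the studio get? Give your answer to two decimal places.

55.17

Round 4 (the studio proposes): the distributor gets 15 if talks fail, so the studio offers 15 and keeps 105.
Round 3 (the distributor proposes): the studio can get 105 next round, worth 0.64 × 105 = 67.2 now. The distributor offers 67.2 and keeps 120 − 67.2 = 52.8.
Round 2 (the studio proposes): the distributor can get 52.8 next round, worth 0.64 × 52.8 = 33.792 now. The studio offers 33.792 and keeps 120 − 33.792 = 86.208.
Round 1 (the distributor proposes): the studio can get 86.208 next round, worth 0.64 × 86.208 = 55.17312 now. The distributor offers 55.17312 and keeps 120 − 55.17312 = 64.82688.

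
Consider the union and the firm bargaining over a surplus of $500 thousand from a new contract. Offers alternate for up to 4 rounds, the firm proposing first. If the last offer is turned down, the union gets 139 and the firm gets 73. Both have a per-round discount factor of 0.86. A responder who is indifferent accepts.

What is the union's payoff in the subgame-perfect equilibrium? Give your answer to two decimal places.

331.80

Round 4 (the union proposes): the firm gets 73 if talks fail, so the union offers 73 and keeps 427.
Round 3 (the firm proposes): the union can get 427 next round, worth 0.86 × 427 = 367.22 now; the firm offers that and keeps 132.78.
Round 2 (the union proposes): the firm can get 132.78 next round, worth 0.86 × 132.78 = 114.1908 now. The union offers 114.1908 and keeps 500 − 114.1908 = 385.8092.
Round 1 (the firm proposes): the union can get 385.8092 next round, worth 0.86 × 385.8092 = 331.795912 now. The firm offers 331.795912 and keeps 500 − 331.795912 = 168.204088.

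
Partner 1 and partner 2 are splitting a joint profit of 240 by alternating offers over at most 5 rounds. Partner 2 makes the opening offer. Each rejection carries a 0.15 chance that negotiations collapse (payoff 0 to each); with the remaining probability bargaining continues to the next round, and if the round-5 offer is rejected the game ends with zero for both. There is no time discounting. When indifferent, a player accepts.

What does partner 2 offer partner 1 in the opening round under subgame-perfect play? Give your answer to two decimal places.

Round 5 (partner 2 proposes): partner 1 will accept anything ≥ 0, so partner 2 offers 0 and keeps 240.
Round 4 (partner 1 proposes): rejecting gives partner 2 an expected 0.85 × 240 = 204. Partner 1 offers 204 and keeps 240 − 204 = 36.
Round 3 (partner 2 proposes): rejecting gives partner 1 an expected 0.85 × 36 = 30.6, so partner 2 offers 30.6, keeping 209.4.
Round 2 (partner 1 proposes): rejecting gives partner 2 an expected 0.85 × 209.4 = 177.99, so partner 1 offers 177.99, keeping 62.01.
Round 1 (partner 2 proposes): rejecting gives partner 1 an expected 0.85 × 62.01 = 52.7085, so partner 2 offers 52.7085, keeping 187.2915.

52.71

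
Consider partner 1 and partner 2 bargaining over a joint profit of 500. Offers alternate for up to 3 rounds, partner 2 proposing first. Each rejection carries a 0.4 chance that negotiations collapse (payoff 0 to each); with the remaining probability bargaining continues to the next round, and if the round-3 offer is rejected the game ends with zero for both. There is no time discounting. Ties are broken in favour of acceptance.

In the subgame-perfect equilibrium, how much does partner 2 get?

By backward induction:
Round 3 (partner 2 proposes): partner 1 will accept anything ≥ 0, so partner 2 offers 0 and keeps 500.
Round 2 (partner 1 proposes): rejecting gives partner 2 an expected 0.6 × 500 = 300. Partner 1 offers 300 and keeps 500 − 300 = 200.
Round 1 (partner 2 proposes): rejecting gives partner 1 an expected 0.6 × 200 = 120; partner 2 offers that and keeps 380.

380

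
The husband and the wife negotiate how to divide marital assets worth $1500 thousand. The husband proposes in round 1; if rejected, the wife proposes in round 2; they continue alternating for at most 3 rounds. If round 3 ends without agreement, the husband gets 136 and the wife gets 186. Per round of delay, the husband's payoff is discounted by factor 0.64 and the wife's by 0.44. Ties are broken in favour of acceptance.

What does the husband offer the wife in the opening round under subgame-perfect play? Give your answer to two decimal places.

Round 3 (the husband proposes): the wife gets 186 if talks fail, so the husband offers 186 and keeps 1314.
Round 2 (the wife proposes): the husband can get 1314 next round, worth 0.64 × 1314 = 840.96 now; the wife offers that and keeps 659.04.
Round 1 (the husband proposes): the wife can get 659.04 next round, worth 0.44 × 659.04 = 289.9776 now, so the husband offers 289.9776, keeping 1210.0224.

289.98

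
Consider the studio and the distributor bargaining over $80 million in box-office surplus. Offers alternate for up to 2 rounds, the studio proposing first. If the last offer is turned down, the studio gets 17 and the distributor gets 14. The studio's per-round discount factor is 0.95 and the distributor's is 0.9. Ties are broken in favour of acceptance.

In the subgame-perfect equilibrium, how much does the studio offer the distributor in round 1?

Round 2 (the distributor proposes): the studio gets 17 if talks fail, so the distributor offers 17 and keeps 63.
Round 1 (the studio proposes): the distributor can get 63 next round, worth 0.9 × 63 = 56.7 now; the studio offers that and keeps 23.3.

56.7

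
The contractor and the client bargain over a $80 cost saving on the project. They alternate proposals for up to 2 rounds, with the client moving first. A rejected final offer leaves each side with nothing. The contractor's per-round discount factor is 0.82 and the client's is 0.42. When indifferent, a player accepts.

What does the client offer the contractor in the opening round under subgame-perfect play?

65.6

Round 2 (the contractor proposes): the client will accept anything ≥ 0, so the contractor offers 0 and keeps 80.
Round 1 (the client proposes): the contractor can get 80 next round, worth 0.82 × 80 = 65.6 now. The client offers 65.6 and keeps 80 − 65.6 = 14.4.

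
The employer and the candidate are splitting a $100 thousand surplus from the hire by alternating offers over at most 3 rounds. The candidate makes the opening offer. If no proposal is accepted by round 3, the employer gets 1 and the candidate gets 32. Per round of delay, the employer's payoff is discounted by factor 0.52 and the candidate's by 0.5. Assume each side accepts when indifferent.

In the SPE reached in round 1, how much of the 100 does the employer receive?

Round 3 (the candidate proposes): the employer gets 1 if talks fail, so the candidate offers 1 and keeps 99.
Round 2 (the employer proposes): the candidate can get 99 next round, worth 0.5 × 99 = 49.5 now; the employer offers that and keeps 50.5.
Round 1 (the candidate proposes): the employer can get 50.5 next round, worth 0.52 × 50.5 = 26.26 now. The candidate offers 26.26 and keeps 100 − 26.26 = 73.74.

26.26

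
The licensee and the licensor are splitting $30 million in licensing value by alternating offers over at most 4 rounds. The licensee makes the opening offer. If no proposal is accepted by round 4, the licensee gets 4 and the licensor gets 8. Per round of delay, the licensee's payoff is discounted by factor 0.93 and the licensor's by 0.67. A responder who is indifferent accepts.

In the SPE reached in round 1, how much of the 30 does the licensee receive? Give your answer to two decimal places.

By backward induction:
Round 4 (the licensor proposes): the licensee gets 4 if talks fail, so the licensor offers 4 and keeps 26.
Round 3 (the licensee proposes): the licensor can get 26 next round, worth 0.67 × 26 = 17.42 now; the licensee offers that and keeps 12.58.
Round 2 (the licensor proposes): the licensee can get 12.58 next round, worth 0.93 × 12.58 = 11.6994 now. The licensor offers 11.6994 and keeps 30 − 11.6994 = 18.3006.
Round 1 (the licensee proposes): the licensor can get 18.3006 next round, worth 0.67 × 18.3006 = 12.261402 now; the licensee offers that and keeps 17.738598.

17.74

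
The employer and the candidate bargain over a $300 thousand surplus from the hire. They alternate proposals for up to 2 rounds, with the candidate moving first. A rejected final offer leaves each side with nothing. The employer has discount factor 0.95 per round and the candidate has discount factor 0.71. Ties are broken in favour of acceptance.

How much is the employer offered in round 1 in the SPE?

285

By backward induction:
Round 2 (the employer proposes): the candidate will accept anything ≥ 0, so the employer offers 0 and keeps 300.
Round 1 (the candidate proposes): the employer can get 300 next round, worth 0.95 × 300 = 285 now. The candidate offers 285 and keeps 300 − 285 = 15.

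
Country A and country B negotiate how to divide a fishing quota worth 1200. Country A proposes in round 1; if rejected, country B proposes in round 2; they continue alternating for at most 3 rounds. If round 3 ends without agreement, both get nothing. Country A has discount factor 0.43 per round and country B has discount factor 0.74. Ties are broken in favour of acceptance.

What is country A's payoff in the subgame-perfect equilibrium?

693.84

Work backward from the last round.
Round 3 (country A proposes): rejection yields 0 for country B; country A offers 0 and keeps 1200.
Round 2 (country B proposes): country A can get 1200 next round, worth 0.43 × 1200 = 516 now. Country B offers 516 and keeps 1200 − 516 = 684.
Round 1 (country A proposes): country B can get 684 next round, worth 0.74 × 684 = 506.16 now. Country A offers 506.16 and keeps 1200 − 506.16 = 693.84.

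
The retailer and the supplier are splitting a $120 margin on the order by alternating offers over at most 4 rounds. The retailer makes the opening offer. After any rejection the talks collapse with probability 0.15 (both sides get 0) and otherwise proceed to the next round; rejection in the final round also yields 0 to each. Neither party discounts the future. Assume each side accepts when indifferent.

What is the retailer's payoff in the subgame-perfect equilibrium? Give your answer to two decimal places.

31.01

Round 4 (the supplier proposes): rejection yields 0 for the retailer; the supplier offers 0 and keeps 120.
Round 3 (the retailer proposes): rejecting gives the supplier an expected 0.85 × 120 = 102, so the retailer offers 102, keeping 18.
Round 2 (the supplier proposes): rejecting gives the retailer an expected 0.85 × 18 = 15.3; the supplier offers that and keeps 104.7.
Round 1 (the retailer proposes): rejecting gives the supplier an expected 0.85 × 104.7 = 88.995, so the retailer offers 88.995, keeping 31.005.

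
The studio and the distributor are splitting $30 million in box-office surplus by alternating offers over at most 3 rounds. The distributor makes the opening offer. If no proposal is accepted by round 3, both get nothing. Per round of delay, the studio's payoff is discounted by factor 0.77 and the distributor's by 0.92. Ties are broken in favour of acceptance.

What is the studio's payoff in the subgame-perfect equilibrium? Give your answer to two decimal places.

1.85

Round 3 (the distributor proposes): rejection yields 0 for the studio; the distributor offers 0 and keeps 30.
Round 2 (the studio proposes): the distributor can get 30 next round, worth 0.92 × 30 = 27.6 now, so the studio offers 27.6, keeping 2.4.
Round 1 (the distributor proposes): the studio can get 2.4 next round, worth 0.77 × 2.4 = 1.848 now. The distributor offers 1.848 and keeps 30 − 1.848 = 28.152.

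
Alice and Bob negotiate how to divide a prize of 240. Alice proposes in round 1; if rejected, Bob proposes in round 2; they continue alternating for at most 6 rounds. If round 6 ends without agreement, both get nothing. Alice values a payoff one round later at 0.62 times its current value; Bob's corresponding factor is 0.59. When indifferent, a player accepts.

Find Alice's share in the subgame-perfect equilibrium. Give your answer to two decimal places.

By backward induction:
Round 6 (Bob proposes): Alice will accept anything ≥ 0, so Bob offers 0 and keeps 240.
Round 5 (Alice proposes): Bob can get 240 next round, worth 0.59 × 240 = 141.6 now, so Alice offers 141.6, keeping 98.4.
Round 4 (Bob proposes): Alice can get 98.4 next round, worth 0.62 × 98.4 = 61.008 now. Bob offers 61.008 and keeps 240 − 61.008 = 178.992.
Round 3 (Alice proposes): Bob can get 178.992 next round, worth 0.59 × 178.992 = 105.60528 now, so Alice offers 105.60528, keeping 134.39472.
Round 2 (Bob proposes): Alice can get 134.39472 next round, worth 0.62 × 134.39472 = 83.3247264 now, so Bob offers 83.3247264, keeping 156.6752736.
Round 1 (Alice proposes): Bob can get 156.6752736 next round, worth 0.59 × 156.6752736 = 92.438411424 now, so Alice offers 92.438411424, keeping 147.561588576.

147.56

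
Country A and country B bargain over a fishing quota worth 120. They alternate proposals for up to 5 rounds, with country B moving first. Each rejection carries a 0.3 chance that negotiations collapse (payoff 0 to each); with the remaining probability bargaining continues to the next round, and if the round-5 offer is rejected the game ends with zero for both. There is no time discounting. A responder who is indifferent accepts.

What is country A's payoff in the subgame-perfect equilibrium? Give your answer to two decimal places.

37.55

By backward induction:
Round 5 (country B proposes): rejection yields 0 for country A; country B offers 0 and keeps 120.
Round 4 (country A proposes): rejecting gives country B an expected 0.7 × 120 = 84. Country A offers 84 and keeps 120 − 84 = 36.
Round 3 (country B proposes): rejecting gives country A an expected 0.7 × 36 = 25.2. Country B offers 25.2 and keeps 120 − 25.2 = 94.8.
Round 2 (country A proposes): rejecting gives country B an expected 0.7 × 94.8 = 66.36; country A offers that and keeps 53.64.
Round 1 (country B proposes): rejecting gives country A an expected 0.7 × 53.64 = 37.548; country B offers that and keeps 82.452.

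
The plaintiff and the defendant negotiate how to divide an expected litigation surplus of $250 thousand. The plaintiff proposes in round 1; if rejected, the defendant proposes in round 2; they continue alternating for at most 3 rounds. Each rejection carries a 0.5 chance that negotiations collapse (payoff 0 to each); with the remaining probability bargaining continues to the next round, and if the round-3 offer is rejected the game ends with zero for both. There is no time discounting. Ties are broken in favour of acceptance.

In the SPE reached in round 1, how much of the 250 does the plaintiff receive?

Round 3 (the plaintiff proposes): the defendant will accept anything ≥ 0, so the plaintiff offers 0 and keeps 250.
Round 2 (the defendant proposes): rejecting gives the plaintiff an expected 0.5 × 250 = 125, so the defendant offers 125, keeping 125.
Round 1 (the plaintiff proposes): rejecting gives the defendant an expected 0.5 × 125 = 62.5; the plaintiff offers that and keeps 187.5.

187.5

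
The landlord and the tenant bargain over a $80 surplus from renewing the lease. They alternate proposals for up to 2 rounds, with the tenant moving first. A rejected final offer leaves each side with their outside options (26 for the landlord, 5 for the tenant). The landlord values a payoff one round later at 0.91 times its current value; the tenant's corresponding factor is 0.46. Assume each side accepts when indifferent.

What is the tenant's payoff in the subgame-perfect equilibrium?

Work backward from the last round.
Round 2 (the landlord proposes): the tenant gets 5 if talks fail, so the landlord offers 5 and keeps 75.
Round 1 (the tenant proposes): the landlord can get 75 next round, worth 0.91 × 75 = 68.25 now, so the tenant offers 68.25, keeping 11.75.

11.75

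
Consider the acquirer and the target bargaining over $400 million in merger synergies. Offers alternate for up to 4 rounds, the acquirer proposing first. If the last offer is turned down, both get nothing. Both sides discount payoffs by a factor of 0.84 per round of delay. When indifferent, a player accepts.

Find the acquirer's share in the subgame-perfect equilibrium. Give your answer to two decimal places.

Round 4 (the target proposes): the acquirer will accept anything ≥ 0, so the target offers 0 and keeps 400.
Round 3 (the acquirer proposes): the target can get 400 next round, worth 0.84 × 400 = 336 now, so the acquirer offers 336, keeping 64.
Round 2 (the target proposes): the acquirer can get 64 next round, worth 0.84 × 64 = 53.76 now, so the target offers 53.76, keeping 346.24.
Round 1 (the acquirer proposes): the target can get 346.24 next round, worth 0.84 × 346.24 = 290.8416 now, so the acquirer offers 290.8416, keeping 109.1584.

109.16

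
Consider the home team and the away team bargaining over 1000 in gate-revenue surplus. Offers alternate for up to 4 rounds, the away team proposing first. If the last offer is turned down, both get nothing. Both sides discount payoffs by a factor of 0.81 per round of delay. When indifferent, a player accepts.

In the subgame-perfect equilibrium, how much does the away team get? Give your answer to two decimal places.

Round 4 (the home team proposes): the away team will accept anything ≥ 0, so the home team offers 0 and keeps 1000.
Round 3 (the away team proposes): the home team can get 1000 next round, worth 0.81 × 1000 = 810 now. The away team offers 810 and keeps 1000 − 810 = 190.
Round 2 (the home team proposes): the away team can get 190 next round, worth 0.81 × 190 = 153.9 now, so the home team offers 153.9, keeping 846.1.
Round 1 (the away team proposes): the home team can get 846.1 next round, worth 0.81 × 846.1 = 685.341 now. The away team offers 685.341 and keeps 1000 − 685.341 = 314.659.

314.66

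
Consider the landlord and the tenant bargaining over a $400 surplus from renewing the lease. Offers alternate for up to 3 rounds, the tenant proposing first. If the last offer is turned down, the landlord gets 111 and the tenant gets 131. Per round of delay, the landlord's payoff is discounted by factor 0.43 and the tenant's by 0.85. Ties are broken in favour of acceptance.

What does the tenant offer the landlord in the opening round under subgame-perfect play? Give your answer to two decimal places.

66.37

Solve by backward induction from round 3.
Round 3 (the tenant proposes): the landlord gets 111 if talks fail, so the tenant offers 111 and keeps 289.
Round 2 (the landlord proposes): the tenant can get 289 next round, worth 0.85 × 289 = 245.65 now, so the landlord offers 245.65, keeping 154.35.
Round 1 (the tenant proposes): the landlord can get 154.35 next round, worth 0.43 × 154.35 = 66.3705 now, so the tenant offers 66.3705, keeping 333.6295.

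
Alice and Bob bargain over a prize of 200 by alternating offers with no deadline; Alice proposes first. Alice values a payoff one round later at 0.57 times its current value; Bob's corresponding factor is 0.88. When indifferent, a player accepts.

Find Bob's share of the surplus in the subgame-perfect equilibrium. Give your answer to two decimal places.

151.85

When Alice proposes, Bob accepts any offer worth at least 0.88 times what Bob would get by proposing next round; and vice versa.
This gives x = 200 − 0.88y and y = 200 − 0.57x, where x and y are each side's share when it proposes.
Hence (1 − 0.88·0.57)x = 200(1 − 0.88), i.e. 0.4984·x = 24.
x ≈ 48.1541; Bob's share is 200 − x ≈ 151.8459.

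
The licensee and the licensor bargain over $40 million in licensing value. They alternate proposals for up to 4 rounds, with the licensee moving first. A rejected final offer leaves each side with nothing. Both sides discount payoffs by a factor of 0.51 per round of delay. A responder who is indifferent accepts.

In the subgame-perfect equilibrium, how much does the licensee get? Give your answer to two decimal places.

24.70

Round 4 (the licensor proposes): rejection yields 0 for the licensee; the licensor offers 0 and keeps 40.
Round 3 (the licensee proposes): the licensor can get 40 next round, worth 0.51 × 40 = 20.4 now, so the licensee offers 20.4, keeping 19.6.
Round 2 (the licensor proposes): the licensee can get 19.6 next round, worth 0.51 × 19.6 = 9.996 now. The licensor offers 9.996 and keeps 40 − 9.996 = 30.004.
Round 1 (the licensee proposes): the licensor can get 30.004 next round, worth 0.51 × 30.004 = 15.30204 now. The licensee offers 15.30204 and keeps 40 − 15.30204 = 24.69796.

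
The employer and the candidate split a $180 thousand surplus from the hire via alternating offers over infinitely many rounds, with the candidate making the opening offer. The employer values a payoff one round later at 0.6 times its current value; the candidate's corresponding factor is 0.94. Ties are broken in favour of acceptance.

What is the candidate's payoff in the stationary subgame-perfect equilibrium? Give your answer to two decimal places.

Let x be the candidate's share when the candidate proposes and y be the employer's share when the employer proposes.
The employer accepts iff offered ≥ 0.6·y, so x = 180 − 0.6y. Symmetrically y = 180 − 0.94x.
Substituting: x = 180 − 0.6(180 − 0.94x), giving x(1 − 0.94·0.6) = 180(1 − 0.6).
So x = 180 × 0.4 / 0.436 ≈ 165.1376, and the employer receives 180 − x ≈ 14.8624.

165.14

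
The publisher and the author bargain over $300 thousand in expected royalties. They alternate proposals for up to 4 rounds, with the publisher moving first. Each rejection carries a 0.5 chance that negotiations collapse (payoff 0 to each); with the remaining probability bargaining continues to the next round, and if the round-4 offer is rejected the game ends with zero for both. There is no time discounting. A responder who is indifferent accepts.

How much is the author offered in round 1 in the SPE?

Round 4 (the author proposes): rejection yields 0 for the publisher; the author offers 0 and keeps 300.
Round 3 (the publisher proposes): rejecting gives the author an expected 0.5 × 300 = 150. The publisher offers 150 and keeps 300 − 150 = 150.
Round 2 (the author proposes): rejecting gives the publisher an expected 0.5 × 150 = 75. The author offers 75 and keeps 300 − 75 = 225.
Round 1 (the publisher proposes): rejecting gives the author an expected 0.5 × 225 = 112.5, so the publisher offers 112.5, keeping 187.5.

112.5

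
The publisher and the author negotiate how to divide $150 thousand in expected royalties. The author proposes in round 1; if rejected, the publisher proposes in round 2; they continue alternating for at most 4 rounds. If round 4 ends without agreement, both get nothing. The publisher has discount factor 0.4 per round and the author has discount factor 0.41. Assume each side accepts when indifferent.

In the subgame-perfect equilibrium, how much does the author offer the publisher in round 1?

45.24

Work backward from the last round.
Round 4 (the publisher proposes): the author will accept anything ≥ 0, so the publisher offers 0 and keeps 150.
Round 3 (the author proposes): the publisher can get 150 next round, worth 0.4 × 150 = 60 now. The author offers 60 and keeps 150 − 60 = 90.
Round 2 (the publisher proposes): the author can get 90 next round, worth 0.41 × 90 = 36.9 now; the publisher offers that and keeps 113.1.
Round 1 (the author proposes): the publisher can get 113.1 next round, worth 0.4 × 113.1 = 45.24 now. The author offers 45.24 and keeps 150 − 45.24 = 104.76.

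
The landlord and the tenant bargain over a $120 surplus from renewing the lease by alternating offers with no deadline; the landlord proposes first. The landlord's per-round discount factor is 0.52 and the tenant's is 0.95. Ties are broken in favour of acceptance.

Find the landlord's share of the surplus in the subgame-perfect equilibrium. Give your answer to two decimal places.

11.86

Let x be the landlord's share when the landlord proposes and y be the tenant's share when the tenant proposes.
The tenant accepts iff offered ≥ 0.95·y, so x = 120 − 0.95y. Symmetrically y = 120 − 0.52x.
Substituting: x = 120 − 0.95(120 − 0.52x), giving x(1 − 0.52·0.95) = 120(1 − 0.95).
So x = 120 × 0.05 / 0.506 ≈ 11.8577, and the tenant receives 120 − x ≈ 108.1423.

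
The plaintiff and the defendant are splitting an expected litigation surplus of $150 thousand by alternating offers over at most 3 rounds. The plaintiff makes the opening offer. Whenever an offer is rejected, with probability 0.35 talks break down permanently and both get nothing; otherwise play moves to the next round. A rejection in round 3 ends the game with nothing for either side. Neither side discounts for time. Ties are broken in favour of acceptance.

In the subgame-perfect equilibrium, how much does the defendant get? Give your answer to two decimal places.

34.13

Round 3 (the plaintiff proposes): rejection yields 0 for the defendant; the plaintiff offers 0 and keeps 150.
Round 2 (the defendant proposes): rejecting gives the plaintiff an expected 0.65 × 150 = 97.5, so the defendant offers 97.5, keeping 52.5.
Round 1 (the plaintiff proposes): rejecting gives the defendant an expected 0.65 × 52.5 = 34.125, so the plaintiff offers 34.125, keeping 115.875.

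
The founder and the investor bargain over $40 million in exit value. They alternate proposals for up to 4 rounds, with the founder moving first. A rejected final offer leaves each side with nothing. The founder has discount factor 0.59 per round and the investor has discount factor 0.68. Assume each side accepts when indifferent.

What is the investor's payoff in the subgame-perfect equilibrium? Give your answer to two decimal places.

22.06

By backward induction:
Round 4 (the investor proposes): the founder will accept anything ≥ 0, so the investor offers 0 and keeps 40.
Round 3 (the founder proposes): the investor can get 40 next round, worth 0.68 × 40 = 27.2 now, so the founder offers 27.2, keeping 12.8.
Round 2 (the investor proposes): the founder can get 12.8 next round, worth 0.59 × 12.8 = 7.552 now. The investor offers 7.552 and keeps 40 − 7.552 = 32.448.
Round 1 (the founder proposes): the investor can get 32.448 next round, worth 0.68 × 32.448 = 22.06464 now. The founder offers 22.06464 and keeps 40 − 22.06464 = 17.93536.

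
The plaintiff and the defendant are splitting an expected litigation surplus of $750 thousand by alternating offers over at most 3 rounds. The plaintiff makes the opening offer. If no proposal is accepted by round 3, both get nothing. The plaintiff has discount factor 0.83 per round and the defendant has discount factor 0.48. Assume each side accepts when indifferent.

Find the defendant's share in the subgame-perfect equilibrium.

Round 3 (the plaintiff proposes): rejection yields 0 for the defendant; the plaintiff offers 0 and keeps 750.
Round 2 (the defendant proposes): the plaintiff can get 750 next round, worth 0.83 × 750 = 622.5 now; the defendant offers that and keeps 127.5.
Round 1 (the plaintiff proposes): the defendant can get 127.5 next round, worth 0.48 × 127.5 = 61.2 now, so the plaintiff offers 61.2, keeping 688.8.

61.2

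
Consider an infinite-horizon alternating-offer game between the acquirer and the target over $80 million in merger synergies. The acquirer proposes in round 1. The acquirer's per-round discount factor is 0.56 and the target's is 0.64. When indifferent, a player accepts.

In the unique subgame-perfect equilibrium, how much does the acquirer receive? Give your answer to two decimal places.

44.89

Let x be the acquirer's share when the acquirer proposes and y be the target's share when the target proposes.
The target accepts iff offered ≥ 0.64·y, so x = 80 − 0.64y. Symmetrically y = 80 − 0.56x.
Substituting: x = 80 − 0.64(80 − 0.56x), giving x(1 − 0.56·0.64) = 80(1 − 0.64).
So x = 80 × 0.36 / 0.6416 ≈ 44.8878, and the target receives 80 − x ≈ 35.1122.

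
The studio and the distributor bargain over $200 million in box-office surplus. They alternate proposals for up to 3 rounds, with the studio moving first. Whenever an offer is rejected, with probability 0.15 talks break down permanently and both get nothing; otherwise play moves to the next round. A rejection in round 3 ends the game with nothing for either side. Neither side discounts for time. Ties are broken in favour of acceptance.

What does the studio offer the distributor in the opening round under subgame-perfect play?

Round 3 (the studio proposes): the distributor will accept anything ≥ 0, so the studio offers 0 and keeps 200.
Round 2 (the distributor proposes): rejecting gives the studio an expected 0.85 × 200 = 170. The distributor offers 170 and keeps 200 − 170 = 30.
Round 1 (the studio proposes): rejecting gives the distributor an expected 0.85 × 30 = 25.5, so the studio offers 25.5, keeping 174.5.

25.5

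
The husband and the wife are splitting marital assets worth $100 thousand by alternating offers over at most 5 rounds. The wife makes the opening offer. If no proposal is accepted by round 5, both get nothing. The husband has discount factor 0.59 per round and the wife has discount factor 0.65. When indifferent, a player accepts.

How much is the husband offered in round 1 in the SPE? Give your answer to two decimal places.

Round 5 (the wife proposes): the husband will accept anything ≥ 0, so the wife offers 0 and keeps 100.
Round 4 (the husband proposes): the wife can get 100 next round, worth 0.65 × 100 = 65 now, so the husband offers 65, keeping 35.
Round 3 (the wife proposes): the husband can get 35 next round, worth 0.59 × 35 = 20.65 now. The wife offers 20.65 and keeps 100 − 20.65 = 79.35.
Round 2 (the husband proposes): the wife can get 79.35 next round, worth 0.65 × 79.35 = 51.5775 now; the husband offers that and keeps 48.4225.
Round 1 (the wife proposes): the husband can get 48.4225 next round, worth 0.59 × 48.4225 = 28.569275 now, so the wife offers 28.569275, keeping 71.430725.

28.57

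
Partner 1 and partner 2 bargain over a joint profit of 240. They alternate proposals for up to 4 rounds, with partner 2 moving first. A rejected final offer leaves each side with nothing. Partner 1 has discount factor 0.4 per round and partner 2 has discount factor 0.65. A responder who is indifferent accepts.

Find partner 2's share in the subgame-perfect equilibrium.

Round 4 (partner 1 proposes): rejection yields 0 for partner 2; partner 1 offers 0 and keeps 240.
Round 3 (partner 2 proposes): partner 1 can get 240 next round, worth 0.4 × 240 = 96 now; partner 2 offers that and keeps 144.
Round 2 (partner 1 proposes): partner 2 can get 144 next round, worth 0.65 × 144 = 93.6 now. Partner 1 offers 93.6 and keeps 240 − 93.6 = 146.4.
Round 1 (partner 2 proposes): partner 1 can get 146.4 next round, worth 0.4 × 146.4 = 58.56 now, so partner 2 offers 58.56, keeping 181.44.

181.44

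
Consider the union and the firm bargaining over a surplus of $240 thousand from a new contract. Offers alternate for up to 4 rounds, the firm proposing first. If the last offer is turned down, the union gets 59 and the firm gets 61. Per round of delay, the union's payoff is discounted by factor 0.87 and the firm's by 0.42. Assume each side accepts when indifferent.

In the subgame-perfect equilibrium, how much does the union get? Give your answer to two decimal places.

Solve by backward induction from round 4.
Round 4 (the union proposes): the firm gets 61 if talks fail, so the union offers 61 and keeps 179.
Round 3 (the firm proposes): the union can get 179 next round, worth 0.87 × 179 = 155.73 now. The firm offers 155.73 and keeps 240 − 155.73 = 84.27.
Round 2 (the union proposes): the firm can get 84.27 next round, worth 0.42 × 84.27 = 35.3934 now, so the union offers 35.3934, keeping 204.6066.
Round 1 (the firm proposes): the union can get 204.6066 next round, worth 0.87 × 204.6066 = 178.007742 now; the firm offers that and keeps 61.992258.

178.01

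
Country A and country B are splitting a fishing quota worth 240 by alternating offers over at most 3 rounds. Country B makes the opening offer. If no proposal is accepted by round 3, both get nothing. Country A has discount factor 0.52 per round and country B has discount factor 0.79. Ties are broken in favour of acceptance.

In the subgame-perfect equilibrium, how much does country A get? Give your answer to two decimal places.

26.21

Round 3 (country B proposes): country A will accept anything ≥ 0, so country B offers 0 and keeps 240.
Round 2 (country A proposes): country B can get 240 next round, worth 0.79 × 240 = 189.6 now; country A offers that and keeps 50.4.
Round 1 (country B proposes): country A can get 50.4 next round, worth 0.52 × 50.4 = 26.208 now, so country B offers 26.208, keeping 213.792.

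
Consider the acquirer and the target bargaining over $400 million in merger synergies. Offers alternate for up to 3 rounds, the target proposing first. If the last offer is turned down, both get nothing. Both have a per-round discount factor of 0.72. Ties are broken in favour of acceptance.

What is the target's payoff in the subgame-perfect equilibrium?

319.36

Round 3 (the target proposes): rejection yields 0 for the acquirer; the target offers 0 and keeps 400.
Round 2 (the acquirer proposes): the target can get 400 next round, worth 0.72 × 400 = 288 now, so the acquirer offers 288, keeping 112.
Round 1 (the target proposes): the acquirer can get 112 next round, worth 0.72 × 112 = 80.64 now. The target offers 80.64 and keeps 400 − 80.64 = 319.36.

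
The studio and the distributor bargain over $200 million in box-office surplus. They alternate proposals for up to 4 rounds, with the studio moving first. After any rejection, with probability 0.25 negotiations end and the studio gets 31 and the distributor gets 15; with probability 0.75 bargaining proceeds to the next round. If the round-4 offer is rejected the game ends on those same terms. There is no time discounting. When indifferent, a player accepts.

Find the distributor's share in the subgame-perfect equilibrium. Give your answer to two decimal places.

108.84

Round 4 (the distributor proposes): the studio gets 31 if talks fail, so the distributor offers 31 and keeps 169.
Round 3 (the studio proposes): rejecting gives the distributor an expected 0.75 × 169 + 0.25 × 15 = 130.5, so the studio offers 130.5, keeping 69.5.
Round 2 (the distributor proposes): rejecting gives the studio an expected 0.75 × 69.5 + 0.25 × 31 = 59.875, so the distributor offers 59.875, keeping 140.125.
Round 1 (the studio proposes): rejecting gives the distributor an expected 0.75 × 140.125 + 0.25 × 15 = 108.84375, so the studio offers 108.84375, keeping 91.15625.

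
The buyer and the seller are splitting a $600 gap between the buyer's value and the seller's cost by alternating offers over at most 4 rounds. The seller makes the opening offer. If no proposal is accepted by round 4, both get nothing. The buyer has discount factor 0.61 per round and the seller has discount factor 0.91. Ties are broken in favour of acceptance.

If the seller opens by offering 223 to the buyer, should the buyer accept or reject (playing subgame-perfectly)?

Reject

Work out the buyer's continuation value if the offer is rejected.
Round 4 (the buyer proposes): rejection yields 0 for the seller; the buyer offers 0 and keeps 600.
Round 3 (the seller proposes): the buyer can get 600 next round, worth 0.61 × 600 = 366 now, so the seller offers 366, keeping 234.
Round 2 (the buyer proposes): the seller can get 234 next round, worth 0.91 × 234 = 212.94 now. The buyer offers 212.94 and keeps 600 − 212.94 = 387.06.
So by rejecting in round 1, the buyer gets 387.06 next round, worth 0.61 × 387.06 = 236.1066 now.
Offer 223 < 236.1066, so the buyer rejects.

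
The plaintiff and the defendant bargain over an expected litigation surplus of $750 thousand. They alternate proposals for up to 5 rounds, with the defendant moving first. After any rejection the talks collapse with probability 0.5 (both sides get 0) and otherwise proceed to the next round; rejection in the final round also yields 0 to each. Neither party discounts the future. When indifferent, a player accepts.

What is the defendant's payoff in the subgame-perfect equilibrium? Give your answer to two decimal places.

515.63

By backward induction:
Round 5 (the defendant proposes): rejection yields 0 for the plaintiff; the defendant offers 0 and keeps 750.
Round 4 (the plaintiff proposes): rejecting gives the defendant an expected 0.5 × 750 = 375, so the plaintiff offers 375, keeping 375.
Round 3 (the defendant proposes): rejecting gives the plaintiff an expected 0.5 × 375 = 187.5; the defendant offers that and keeps 562.5.
Round 2 (the plaintiff proposes): rejecting gives the defendant an expected 0.5 × 562.5 = 281.25. The plaintiff offers 281.25 and keeps 750 − 281.25 = 468.75.
Round 1 (the defendant proposes): rejecting gives the plaintiff an expected 0.5 × 468.75 = 234.375, so the defendant offers 234.375, keeping 515.625.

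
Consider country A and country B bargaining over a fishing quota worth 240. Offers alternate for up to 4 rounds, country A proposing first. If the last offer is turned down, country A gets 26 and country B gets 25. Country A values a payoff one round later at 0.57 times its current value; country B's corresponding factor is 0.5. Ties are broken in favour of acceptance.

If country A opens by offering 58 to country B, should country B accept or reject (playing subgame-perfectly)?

Reject

Round 4 (country B proposes): country A gets 26 if talks fail, so country B offers 26 and keeps 214.
Round 3 (country A proposes): country B can get 214 next round, worth 0.5 × 214 = 107 now; country A offers that and keeps 133.
Round 2 (country B proposes): country A can get 133 next round, worth 0.57 × 133 = 75.81 now, so country B offers 75.81, keeping 164.19.
So by rejecting in round 1, country B gets 164.19 next round, worth 0.5 × 164.19 = 82.095 now.
Offer 58 < 82.095, so country B rejects.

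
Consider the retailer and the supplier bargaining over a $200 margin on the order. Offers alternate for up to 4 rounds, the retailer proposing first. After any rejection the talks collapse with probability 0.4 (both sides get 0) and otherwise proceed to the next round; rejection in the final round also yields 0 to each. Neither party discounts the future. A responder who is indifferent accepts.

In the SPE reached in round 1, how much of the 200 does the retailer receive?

Round 4 (the supplier proposes): rejection yields 0 for the retailer; the supplier offers 0 and keeps 200.
Round 3 (the retailer proposes): rejecting gives the supplier an expected 0.6 × 200 = 120. The retailer offers 120 and keeps 200 − 120 = 80.
Round 2 (the supplier proposes): rejecting gives the retailer an expected 0.6 × 80 = 48. The supplier offers 48 and keeps 200 − 48 = 152.
Round 1 (the retailer proposes): rejecting gives the supplier an expected 0.6 × 152 = 91.2; the retailer offers that and keeps 108.8.

108.8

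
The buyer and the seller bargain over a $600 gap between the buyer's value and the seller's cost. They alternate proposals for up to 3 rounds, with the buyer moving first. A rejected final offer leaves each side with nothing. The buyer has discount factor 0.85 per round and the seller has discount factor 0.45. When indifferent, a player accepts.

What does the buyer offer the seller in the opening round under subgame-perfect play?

Round 3 (the buyer proposes): the seller will accept anything ≥ 0, so the buyer offers 0 and keeps 600.
Round 2 (the seller proposes): the buyer can get 600 next round, worth 0.85 × 600 = 510 now; the seller offers that and keeps 90.
Round 1 (the buyer proposes): the seller can get 90 next round, worth 0.45 × 90 = 40.5 now. The buyer offers 40.5 and keeps 600 − 40.5 = 559.5.

40.5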